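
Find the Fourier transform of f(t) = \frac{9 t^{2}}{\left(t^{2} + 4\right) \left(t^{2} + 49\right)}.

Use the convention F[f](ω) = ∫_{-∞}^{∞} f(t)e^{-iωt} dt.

F(ω) = \frac{\pi \left(7 - 2 e^{5 \left|{\omega}\right|}\right) e^{- 7 \left|{\omega}\right|}}{5}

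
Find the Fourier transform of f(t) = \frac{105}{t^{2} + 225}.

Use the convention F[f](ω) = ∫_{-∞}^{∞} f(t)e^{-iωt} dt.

F(ω) = 7 \pi e^{- 15 \left|{\omega}\right|}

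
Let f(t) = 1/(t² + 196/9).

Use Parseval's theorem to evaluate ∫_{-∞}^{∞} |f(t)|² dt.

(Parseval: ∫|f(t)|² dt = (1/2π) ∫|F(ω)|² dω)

∫|f(t)|² dt = \frac{27 \pi}{5488}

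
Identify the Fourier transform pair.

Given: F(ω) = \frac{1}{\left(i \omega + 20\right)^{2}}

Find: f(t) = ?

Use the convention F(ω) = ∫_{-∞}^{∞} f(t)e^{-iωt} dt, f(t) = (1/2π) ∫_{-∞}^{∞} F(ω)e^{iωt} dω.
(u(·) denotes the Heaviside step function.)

f(t) = t e^{- 20 t} u\left(t\right)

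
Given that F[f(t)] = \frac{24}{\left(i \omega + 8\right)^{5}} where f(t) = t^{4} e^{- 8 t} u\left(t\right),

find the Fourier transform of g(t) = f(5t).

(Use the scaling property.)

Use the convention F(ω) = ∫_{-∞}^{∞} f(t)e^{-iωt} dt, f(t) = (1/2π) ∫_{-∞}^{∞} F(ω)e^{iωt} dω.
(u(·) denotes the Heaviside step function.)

F[g](ω) = \frac{15000}{\left(i \omega + 40\right)^{5}}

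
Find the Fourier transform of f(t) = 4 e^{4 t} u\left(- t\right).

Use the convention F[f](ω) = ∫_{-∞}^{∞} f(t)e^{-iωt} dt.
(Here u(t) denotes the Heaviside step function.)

F(ω) = - \frac{4}{i \omega - 4}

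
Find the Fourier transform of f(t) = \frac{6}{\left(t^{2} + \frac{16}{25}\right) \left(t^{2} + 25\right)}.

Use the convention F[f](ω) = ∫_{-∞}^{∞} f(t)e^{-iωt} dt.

F(ω) = - \frac{10 \pi e^{- 5 \left|{\omega}\right|}}{203} + \frac{125 \pi e^{- \frac{4 \left|{\omega}\right|}{5}}}{406}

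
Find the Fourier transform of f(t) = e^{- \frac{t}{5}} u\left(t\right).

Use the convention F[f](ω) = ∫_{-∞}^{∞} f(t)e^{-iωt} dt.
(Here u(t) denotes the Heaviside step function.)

F(ω) = \frac{5}{5 i \omega + 1}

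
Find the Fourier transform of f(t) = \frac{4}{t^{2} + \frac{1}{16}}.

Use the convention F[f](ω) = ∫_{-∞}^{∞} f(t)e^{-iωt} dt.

F(ω) = 16 \pi e^{- \frac{\left|{\omega}\right|}{4}}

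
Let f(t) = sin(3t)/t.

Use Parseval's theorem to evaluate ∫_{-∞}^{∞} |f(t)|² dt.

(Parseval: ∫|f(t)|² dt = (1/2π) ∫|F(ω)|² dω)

∫|f(t)|² dt = 3 \pi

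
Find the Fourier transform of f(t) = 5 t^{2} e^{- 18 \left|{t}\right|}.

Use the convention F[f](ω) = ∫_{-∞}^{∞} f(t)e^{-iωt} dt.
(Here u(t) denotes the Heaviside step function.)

F(ω) = \frac{1080 \left(108 - \omega^{2}\right)}{\left(\omega^{2} + 324\right)^{3}}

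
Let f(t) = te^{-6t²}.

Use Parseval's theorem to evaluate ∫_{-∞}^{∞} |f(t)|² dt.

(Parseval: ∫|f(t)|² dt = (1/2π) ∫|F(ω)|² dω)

∫|f(t)|² dt = \frac{\sqrt{3} \sqrt{\pi}}{144}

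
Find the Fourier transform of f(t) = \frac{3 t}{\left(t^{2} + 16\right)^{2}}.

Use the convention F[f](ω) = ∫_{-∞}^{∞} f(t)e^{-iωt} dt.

F(ω) = - \frac{3 i \pi \omega e^{- 4 \left|{\omega}\right|}}{8}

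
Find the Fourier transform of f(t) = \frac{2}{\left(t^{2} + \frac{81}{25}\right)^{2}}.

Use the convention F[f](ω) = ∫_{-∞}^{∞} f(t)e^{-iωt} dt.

F(ω) = \frac{25 \pi \left(9 \left|{\omega}\right| + 5\right) e^{- \frac{9 \left|{\omega}\right|}{5}}}{729}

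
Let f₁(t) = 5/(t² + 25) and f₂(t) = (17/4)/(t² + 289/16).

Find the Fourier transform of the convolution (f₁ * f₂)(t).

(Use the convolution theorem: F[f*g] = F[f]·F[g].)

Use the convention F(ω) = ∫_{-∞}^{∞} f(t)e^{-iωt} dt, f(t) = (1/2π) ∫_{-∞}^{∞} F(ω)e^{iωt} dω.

F[f₁*f₂](ω) = \pi^{2} e^{- \frac{37 \left|{\omega}\right|}{4}}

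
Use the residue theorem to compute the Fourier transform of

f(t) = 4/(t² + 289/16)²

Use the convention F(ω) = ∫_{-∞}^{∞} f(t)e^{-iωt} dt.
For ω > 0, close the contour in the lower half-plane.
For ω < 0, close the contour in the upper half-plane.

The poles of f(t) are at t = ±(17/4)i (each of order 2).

Let g(z) = f(z)e^{-iωz}; for large |z| the factor e^{-iωz} decays in the lower half-plane when ω > 0 and in the upper half-plane when ω < 0.

Case ω > 0 (lower half-plane, clockwise contour ⇒ F(ω) = -2πi·ΣRes):
  Res_{z = - \frac{17 i}{4}} g(z) = \frac{16 i \left(17 \omega + 4\right) e^{- \frac{17 \omega}{4}}}{4913} (pole of order 2)
  F(ω) = -2πi·ΣRes = \frac{32 \pi \left(17 \omega + 4\right) e^{- \frac{17 \omega}{4}}}{4913}

Case ω < 0 (upper half-plane, counterclockwise contour ⇒ F(ω) = +2πi·ΣRes):
  Res_{z = \frac{17 i}{4}} g(z) = \frac{16 i \left(17 \omega - 4\right) e^{\frac{17 \omega}{4}}}{4913} (pole of order 2)
  F(ω) = 2πi·ΣRes = \frac{32 \pi \left(4 - 17 \omega\right) e^{\frac{17 \omega}{4}}}{4913}

Both cases combine into a single formula in |ω|:

F(ω) = \frac{32 \pi \left(17 \left|{\omega}\right| + 4\right) e^{- \frac{17 \left|{\omega}\right|}{4}}}{4913}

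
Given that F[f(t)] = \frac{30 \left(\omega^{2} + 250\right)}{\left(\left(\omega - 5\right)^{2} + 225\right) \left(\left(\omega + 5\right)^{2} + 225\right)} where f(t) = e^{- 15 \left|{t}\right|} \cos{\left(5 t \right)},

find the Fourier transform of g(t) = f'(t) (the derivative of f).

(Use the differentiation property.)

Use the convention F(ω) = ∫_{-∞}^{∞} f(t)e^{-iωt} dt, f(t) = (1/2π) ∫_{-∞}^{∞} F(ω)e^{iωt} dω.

F[g](ω) = \frac{30 i \omega \left(\omega^{2} + 250\right)}{\omega^{4} + 400 \omega^{2} + 62500}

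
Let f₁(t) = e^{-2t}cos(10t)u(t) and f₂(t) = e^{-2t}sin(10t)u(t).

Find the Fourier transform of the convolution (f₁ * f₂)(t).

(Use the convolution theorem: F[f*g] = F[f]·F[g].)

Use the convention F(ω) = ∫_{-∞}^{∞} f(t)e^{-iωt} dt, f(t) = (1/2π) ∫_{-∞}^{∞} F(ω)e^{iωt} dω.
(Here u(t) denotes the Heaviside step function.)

F[f₁*f₂](ω) = \frac{10 \left(i \omega + 2\right)}{\left(\left(i \omega + 2\right)^{2} + 100\right)^{2}}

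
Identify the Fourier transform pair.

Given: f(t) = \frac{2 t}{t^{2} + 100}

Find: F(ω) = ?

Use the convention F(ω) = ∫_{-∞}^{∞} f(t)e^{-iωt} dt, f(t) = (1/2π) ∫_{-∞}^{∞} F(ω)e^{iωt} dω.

F(ω) = - 2 i \pi e^{- 10 \left|{\omega}\right|} \operatorname{sign}{\left(\omega \right)}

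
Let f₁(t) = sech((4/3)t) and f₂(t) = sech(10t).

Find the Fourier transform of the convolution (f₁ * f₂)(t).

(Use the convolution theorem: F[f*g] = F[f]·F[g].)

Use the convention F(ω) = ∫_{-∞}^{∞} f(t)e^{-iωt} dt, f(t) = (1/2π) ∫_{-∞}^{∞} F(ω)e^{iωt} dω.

F[f₁*f₂](ω) = \frac{3 \pi^{2}}{40 \cosh{\left(\frac{\pi \omega}{20} \right)} \cosh{\left(\frac{3 \pi \omega}{8} \right)}}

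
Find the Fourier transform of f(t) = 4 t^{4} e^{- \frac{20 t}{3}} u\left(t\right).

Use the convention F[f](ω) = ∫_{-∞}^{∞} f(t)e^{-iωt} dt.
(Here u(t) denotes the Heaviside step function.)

F(ω) = \frac{23328}{\left(3 i \omega + 20\right)^{5}}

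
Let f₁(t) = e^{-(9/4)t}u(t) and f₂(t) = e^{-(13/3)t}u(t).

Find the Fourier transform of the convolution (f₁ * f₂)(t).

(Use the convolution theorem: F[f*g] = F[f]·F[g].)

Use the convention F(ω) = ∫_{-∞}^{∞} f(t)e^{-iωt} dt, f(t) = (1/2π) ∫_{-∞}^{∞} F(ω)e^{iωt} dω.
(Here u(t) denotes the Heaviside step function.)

F[f₁*f₂](ω) = \frac{12}{- 12 \omega^{2} + 79 i \omega + 117}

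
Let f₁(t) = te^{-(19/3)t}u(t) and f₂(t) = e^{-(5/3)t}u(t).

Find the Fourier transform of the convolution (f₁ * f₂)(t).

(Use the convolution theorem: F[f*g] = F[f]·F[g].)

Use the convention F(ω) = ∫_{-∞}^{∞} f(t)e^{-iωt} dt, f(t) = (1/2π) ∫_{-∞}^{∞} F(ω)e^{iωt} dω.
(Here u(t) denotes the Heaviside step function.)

F[f₁*f₂](ω) = \frac{27}{\left(3 i \omega + 5\right) \left(3 i \omega + 19\right)^{2}}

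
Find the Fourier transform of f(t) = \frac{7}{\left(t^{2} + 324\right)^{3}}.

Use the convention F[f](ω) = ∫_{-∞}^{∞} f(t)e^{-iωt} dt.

F(ω) = \frac{7 \pi \left(108 \omega^{2} + 18 \left|{\omega}\right| + 1\right) e^{- 18 \left|{\omega}\right|}}{5038848}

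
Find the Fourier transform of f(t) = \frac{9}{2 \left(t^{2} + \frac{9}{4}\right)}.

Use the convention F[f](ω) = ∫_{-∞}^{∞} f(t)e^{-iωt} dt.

F(ω) = 3 \pi e^{- \frac{3 \left|{\omega}\right|}{2}}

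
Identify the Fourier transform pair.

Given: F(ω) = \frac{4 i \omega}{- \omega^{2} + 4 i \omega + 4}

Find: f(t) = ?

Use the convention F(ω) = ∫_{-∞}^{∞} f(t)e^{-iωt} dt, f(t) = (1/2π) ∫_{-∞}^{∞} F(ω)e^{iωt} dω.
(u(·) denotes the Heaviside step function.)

f(t) = 4 \left(1 - 2 t\right) e^{- 2 t} u\left(t\right)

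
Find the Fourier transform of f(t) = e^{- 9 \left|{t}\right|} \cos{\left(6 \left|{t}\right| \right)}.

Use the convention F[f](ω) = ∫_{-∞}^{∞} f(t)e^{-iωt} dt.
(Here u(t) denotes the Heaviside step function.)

F(ω) = \frac{18 \left(\omega^{2} + 117\right)}{\omega^{4} + 90 \omega^{2} + 13689}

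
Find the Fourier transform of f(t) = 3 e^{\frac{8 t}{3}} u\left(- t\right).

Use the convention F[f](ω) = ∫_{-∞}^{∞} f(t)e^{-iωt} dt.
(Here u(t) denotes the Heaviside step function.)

F(ω) = - \frac{9}{3 i \omega - 8}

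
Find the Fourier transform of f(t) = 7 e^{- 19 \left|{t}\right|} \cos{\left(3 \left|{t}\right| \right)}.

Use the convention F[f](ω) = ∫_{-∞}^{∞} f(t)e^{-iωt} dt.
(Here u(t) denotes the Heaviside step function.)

F(ω) = \frac{266 \left(\omega^{2} + 370\right)}{\omega^{4} + 704 \omega^{2} + 136900}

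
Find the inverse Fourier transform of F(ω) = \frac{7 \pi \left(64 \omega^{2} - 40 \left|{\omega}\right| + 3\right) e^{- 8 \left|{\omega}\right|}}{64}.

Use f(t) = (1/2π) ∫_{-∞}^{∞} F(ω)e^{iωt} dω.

f(t) = \frac{7 t^{4}}{\left(t^{2} + 64\right)^{3}}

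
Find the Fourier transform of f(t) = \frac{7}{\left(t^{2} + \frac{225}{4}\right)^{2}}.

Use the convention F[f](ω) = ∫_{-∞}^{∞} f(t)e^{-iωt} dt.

F(ω) = \frac{14 \pi \left(15 \left|{\omega}\right| + 2\right) e^{- \frac{15 \left|{\omega}\right|}{2}}}{3375}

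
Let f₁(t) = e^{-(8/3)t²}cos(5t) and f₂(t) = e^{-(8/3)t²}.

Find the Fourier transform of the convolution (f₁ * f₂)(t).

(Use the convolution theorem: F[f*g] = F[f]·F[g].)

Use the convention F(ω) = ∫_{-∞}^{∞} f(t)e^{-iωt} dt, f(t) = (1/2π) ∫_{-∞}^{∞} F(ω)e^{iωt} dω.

F[f₁*f₂](ω) = \frac{3 \pi \left(e^{\frac{15 \omega}{8}} + 1\right) e^{- \frac{3 \omega^{2}}{16} - \frac{15 \omega}{16} - \frac{75}{32}}}{16}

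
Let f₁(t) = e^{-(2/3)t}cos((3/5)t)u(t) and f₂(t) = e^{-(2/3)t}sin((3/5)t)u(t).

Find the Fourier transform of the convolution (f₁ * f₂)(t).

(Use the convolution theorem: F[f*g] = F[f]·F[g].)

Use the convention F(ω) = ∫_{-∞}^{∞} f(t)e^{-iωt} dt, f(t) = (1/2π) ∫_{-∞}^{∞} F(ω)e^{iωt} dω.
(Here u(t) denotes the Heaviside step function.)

F[f₁*f₂](ω) = \frac{10125 \left(3 i \omega + 2\right)}{\left(25 \left(3 i \omega + 2\right)^{2} + 81\right)^{2}}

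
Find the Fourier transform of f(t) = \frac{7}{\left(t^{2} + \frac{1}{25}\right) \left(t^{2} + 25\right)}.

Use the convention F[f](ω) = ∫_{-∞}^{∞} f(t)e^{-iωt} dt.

F(ω) = - \frac{35 \pi e^{- 5 \left|{\omega}\right|}}{624} + \frac{875 \pi e^{- \frac{\left|{\omega}\right|}{5}}}{624}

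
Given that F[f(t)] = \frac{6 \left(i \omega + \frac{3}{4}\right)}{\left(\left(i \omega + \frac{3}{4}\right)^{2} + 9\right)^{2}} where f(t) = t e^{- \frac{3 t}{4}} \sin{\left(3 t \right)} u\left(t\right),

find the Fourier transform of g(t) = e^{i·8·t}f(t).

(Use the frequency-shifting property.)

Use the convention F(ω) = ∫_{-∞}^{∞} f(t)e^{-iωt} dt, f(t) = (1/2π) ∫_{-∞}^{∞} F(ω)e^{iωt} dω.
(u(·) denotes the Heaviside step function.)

F[g](ω) = \frac{384 \left(4 i \left(\omega - 8\right) + 3\right)}{\left(\left(4 i \left(\omega - 8\right) + 3\right)^{2} + 144\right)^{2}}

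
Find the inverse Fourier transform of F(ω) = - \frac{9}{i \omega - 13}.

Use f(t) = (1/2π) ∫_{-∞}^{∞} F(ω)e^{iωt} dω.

f(t) = 9 e^{13 t} u\left(- t\right)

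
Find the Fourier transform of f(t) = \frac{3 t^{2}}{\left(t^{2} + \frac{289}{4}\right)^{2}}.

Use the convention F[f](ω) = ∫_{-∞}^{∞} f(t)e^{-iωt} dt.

F(ω) = \frac{3 \pi \left(2 - 17 \left|{\omega}\right|\right) e^{- \frac{17 \left|{\omega}\right|}{2}}}{34}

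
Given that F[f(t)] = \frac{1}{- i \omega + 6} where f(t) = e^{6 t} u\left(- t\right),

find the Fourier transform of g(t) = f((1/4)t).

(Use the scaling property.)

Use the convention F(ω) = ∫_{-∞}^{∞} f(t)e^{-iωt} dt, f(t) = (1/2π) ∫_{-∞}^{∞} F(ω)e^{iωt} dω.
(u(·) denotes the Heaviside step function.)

F[g](ω) = - \frac{2}{2 i \omega - 3}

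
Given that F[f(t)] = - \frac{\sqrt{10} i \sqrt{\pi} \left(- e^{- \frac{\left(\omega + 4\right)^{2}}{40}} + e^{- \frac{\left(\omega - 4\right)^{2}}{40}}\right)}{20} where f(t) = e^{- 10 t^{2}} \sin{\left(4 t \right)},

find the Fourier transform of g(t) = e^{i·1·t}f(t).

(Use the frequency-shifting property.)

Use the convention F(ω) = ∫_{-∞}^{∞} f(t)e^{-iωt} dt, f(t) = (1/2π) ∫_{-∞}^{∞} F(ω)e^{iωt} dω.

F[g](ω) = \frac{\sqrt{10} i \sqrt{\pi} e^{- \frac{\left(\omega + 3\right)^{2}}{40}}}{20} - \frac{\sqrt{10} i \sqrt{\pi} e^{- \frac{\left(\omega - 5\right)^{2}}{40}}}{20}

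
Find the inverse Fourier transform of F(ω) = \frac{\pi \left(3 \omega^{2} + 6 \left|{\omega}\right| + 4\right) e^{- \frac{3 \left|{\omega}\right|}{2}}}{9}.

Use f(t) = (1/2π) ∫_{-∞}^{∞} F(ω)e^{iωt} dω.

f(t) = \frac{9}{\left(t^{2} + \frac{9}{4}\right)^{3}}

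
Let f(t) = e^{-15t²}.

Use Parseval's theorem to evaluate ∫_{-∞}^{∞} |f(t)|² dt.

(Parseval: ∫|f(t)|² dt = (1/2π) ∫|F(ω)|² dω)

∫|f(t)|² dt = \frac{\sqrt{30} \sqrt{\pi}}{30}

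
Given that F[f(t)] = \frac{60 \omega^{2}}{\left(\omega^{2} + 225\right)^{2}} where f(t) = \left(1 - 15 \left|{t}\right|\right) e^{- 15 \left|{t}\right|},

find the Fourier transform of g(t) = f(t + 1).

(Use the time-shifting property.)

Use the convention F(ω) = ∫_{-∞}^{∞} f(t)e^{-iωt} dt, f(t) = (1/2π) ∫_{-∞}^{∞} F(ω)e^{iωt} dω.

F[g](ω) = \frac{60 \omega^{2} e^{i \omega}}{\left(\omega^{2} + 225\right)^{2}}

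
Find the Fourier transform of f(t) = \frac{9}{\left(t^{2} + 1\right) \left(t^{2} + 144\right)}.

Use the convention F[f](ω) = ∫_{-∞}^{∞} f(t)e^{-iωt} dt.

F(ω) = \frac{3 \pi \left(12 e^{11 \left|{\omega}\right|} - 1\right) e^{- 12 \left|{\omega}\right|}}{572}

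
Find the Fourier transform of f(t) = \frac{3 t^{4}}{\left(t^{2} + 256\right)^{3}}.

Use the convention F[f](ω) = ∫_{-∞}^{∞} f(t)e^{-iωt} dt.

F(ω) = \frac{3 \pi \left(256 \omega^{2} - 80 \left|{\omega}\right| + 3\right) e^{- 16 \left|{\omega}\right|}}{128}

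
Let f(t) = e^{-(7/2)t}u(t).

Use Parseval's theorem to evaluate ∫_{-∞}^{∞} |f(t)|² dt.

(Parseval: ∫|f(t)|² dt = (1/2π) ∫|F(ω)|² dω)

∫|f(t)|² dt = \frac{1}{7}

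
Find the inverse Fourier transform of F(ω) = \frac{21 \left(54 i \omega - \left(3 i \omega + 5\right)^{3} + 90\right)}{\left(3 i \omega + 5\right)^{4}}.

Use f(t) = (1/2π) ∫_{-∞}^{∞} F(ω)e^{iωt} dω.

f(t) = 7 \left(t^{2} - 1\right) e^{- \frac{5 t}{3}} u\left(t\right)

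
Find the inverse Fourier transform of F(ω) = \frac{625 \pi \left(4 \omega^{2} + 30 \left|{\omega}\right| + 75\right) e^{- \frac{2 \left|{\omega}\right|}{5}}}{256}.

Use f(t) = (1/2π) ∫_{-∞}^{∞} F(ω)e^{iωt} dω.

f(t) = \frac{5}{\left(t^{2} + \frac{4}{25}\right)^{3}}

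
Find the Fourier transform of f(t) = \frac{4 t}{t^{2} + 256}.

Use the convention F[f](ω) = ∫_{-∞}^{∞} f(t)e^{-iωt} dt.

F(ω) = - 4 i \pi e^{- 16 \left|{\omega}\right|} \operatorname{sign}{\left(\omega \right)}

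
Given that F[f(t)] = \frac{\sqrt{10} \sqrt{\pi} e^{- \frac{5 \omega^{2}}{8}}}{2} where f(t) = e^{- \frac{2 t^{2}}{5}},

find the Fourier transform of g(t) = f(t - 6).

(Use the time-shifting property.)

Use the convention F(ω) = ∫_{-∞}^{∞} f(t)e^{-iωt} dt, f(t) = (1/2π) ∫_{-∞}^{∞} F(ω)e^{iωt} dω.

F[g](ω) = \frac{\sqrt{10} \sqrt{\pi} e^{- \frac{\omega \left(5 \omega + 48 i\right)}{8}}}{2}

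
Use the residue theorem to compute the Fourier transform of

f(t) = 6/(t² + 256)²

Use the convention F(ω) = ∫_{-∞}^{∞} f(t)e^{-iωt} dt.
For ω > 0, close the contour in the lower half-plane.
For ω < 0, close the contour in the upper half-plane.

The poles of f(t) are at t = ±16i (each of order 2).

Let g(z) = f(z)e^{-iωz}; for large |z| the factor e^{-iωz} decays in the lower half-plane when ω > 0 and in the upper half-plane when ω < 0.

Case ω > 0 (lower half-plane, clockwise contour ⇒ F(ω) = -2πi·ΣRes):
  Res_{z = - 16 i} g(z) = \frac{3 i \left(16 \omega + 1\right) e^{- 16 \omega}}{8192} (pole of order 2)
  F(ω) = -2πi·ΣRes = \frac{3 \pi \left(16 \omega + 1\right) e^{- 16 \omega}}{4096}

Case ω < 0 (upper half-plane, counterclockwise contour ⇒ F(ω) = +2πi·ΣRes):
  Res_{z = 16 i} g(z) = \frac{3 i \left(16 \omega - 1\right) e^{16 \omega}}{8192} (pole of order 2)
  F(ω) = 2πi·ΣRes = \frac{3 \pi \left(1 - 16 \omega\right) e^{16 \omega}}{4096}

Both cases combine into a single formula in |ω|:

F(ω) = \frac{3 \pi \left(16 \left|{\omega}\right| + 1\right) e^{- 16 \left|{\omega}\right|}}{4096}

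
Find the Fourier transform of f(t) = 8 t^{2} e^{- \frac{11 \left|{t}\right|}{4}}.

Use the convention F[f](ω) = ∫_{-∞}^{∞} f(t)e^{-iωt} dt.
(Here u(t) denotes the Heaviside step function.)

F(ω) = \frac{22528 \left(121 - 48 \omega^{2}\right)}{\left(16 \omega^{2} + 121\right)^{3}}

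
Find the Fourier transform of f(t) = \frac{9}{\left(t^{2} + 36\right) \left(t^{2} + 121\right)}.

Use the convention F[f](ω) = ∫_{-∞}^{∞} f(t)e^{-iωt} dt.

F(ω) = \frac{3 \pi \left(11 e^{5 \left|{\omega}\right|} - 6\right) e^{- 11 \left|{\omega}\right|}}{1870}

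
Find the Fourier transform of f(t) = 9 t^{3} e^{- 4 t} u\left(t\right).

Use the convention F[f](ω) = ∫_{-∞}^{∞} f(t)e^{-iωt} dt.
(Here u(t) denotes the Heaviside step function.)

F(ω) = \frac{54}{\left(i \omega + 4\right)^{4}}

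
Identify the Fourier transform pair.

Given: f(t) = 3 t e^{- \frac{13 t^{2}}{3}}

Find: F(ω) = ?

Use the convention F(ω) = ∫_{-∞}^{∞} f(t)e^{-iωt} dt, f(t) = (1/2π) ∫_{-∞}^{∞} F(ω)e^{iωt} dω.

F(ω) = - \frac{9 \sqrt{39} i \sqrt{\pi} \omega e^{- \frac{3 \omega^{2}}{52}}}{338}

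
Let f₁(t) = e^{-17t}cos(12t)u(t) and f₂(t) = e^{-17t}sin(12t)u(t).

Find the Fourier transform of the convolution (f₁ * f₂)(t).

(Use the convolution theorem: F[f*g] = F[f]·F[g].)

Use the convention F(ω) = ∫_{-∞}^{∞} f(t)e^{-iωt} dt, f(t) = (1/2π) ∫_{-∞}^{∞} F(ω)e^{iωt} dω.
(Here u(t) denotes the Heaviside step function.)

F[f₁*f₂](ω) = \frac{12 \left(i \omega + 17\right)}{\left(\left(i \omega + 17\right)^{2} + 144\right)^{2}}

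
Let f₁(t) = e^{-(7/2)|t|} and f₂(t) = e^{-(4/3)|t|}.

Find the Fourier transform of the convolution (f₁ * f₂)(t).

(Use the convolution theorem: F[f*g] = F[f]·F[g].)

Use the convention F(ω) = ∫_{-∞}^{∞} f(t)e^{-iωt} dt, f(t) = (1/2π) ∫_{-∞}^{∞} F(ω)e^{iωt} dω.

F[f₁*f₂](ω) = \frac{672}{36 \omega^{4} + 505 \omega^{2} + 784}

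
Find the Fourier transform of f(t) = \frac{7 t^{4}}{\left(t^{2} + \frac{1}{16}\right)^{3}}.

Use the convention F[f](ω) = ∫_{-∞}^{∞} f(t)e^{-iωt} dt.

F(ω) = \frac{7 \pi \left(\omega^{2} - 20 \left|{\omega}\right| + 48\right) e^{- \frac{\left|{\omega}\right|}{4}}}{32}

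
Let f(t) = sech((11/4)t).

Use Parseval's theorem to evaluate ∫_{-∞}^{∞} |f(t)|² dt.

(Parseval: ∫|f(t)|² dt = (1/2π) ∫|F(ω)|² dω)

∫|f(t)|² dt = \frac{8}{11}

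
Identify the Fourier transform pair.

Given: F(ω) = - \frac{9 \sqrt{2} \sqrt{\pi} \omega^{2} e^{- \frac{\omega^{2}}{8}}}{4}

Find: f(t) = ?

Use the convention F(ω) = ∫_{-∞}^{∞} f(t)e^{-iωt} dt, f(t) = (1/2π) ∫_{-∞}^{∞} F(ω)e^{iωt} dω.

f(t) = 9 \left(8 t^{2} - 2\right) e^{- 2 t^{2}}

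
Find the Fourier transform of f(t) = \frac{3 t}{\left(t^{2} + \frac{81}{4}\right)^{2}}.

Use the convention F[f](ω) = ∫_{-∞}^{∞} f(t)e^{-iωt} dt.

F(ω) = - \frac{i \pi \omega e^{- \frac{9 \left|{\omega}\right|}{2}}}{3}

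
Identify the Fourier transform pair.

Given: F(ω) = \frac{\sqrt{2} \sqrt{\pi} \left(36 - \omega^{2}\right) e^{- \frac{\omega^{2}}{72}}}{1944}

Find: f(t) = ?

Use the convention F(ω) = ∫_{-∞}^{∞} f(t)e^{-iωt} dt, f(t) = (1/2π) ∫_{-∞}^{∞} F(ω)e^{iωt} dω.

f(t) = 4 t^{2} e^{- 18 t^{2}}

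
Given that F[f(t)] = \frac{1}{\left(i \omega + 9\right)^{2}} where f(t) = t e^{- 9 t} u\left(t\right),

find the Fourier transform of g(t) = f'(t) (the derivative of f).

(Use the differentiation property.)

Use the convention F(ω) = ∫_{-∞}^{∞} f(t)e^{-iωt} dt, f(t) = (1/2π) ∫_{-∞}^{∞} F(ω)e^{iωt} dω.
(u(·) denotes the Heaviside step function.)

F[g](ω) = \frac{i \omega}{\left(i \omega + 9\right)^{2}}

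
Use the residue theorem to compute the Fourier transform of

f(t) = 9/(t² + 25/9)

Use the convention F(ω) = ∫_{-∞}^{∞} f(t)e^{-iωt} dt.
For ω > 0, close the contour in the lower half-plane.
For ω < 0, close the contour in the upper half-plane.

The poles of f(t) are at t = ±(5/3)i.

Let g(z) = f(z)e^{-iωz}; for large |z| the factor e^{-iωz} decays in the lower half-plane when ω > 0 and in the upper half-plane when ω < 0.

Case ω > 0 (lower half-plane, clockwise contour ⇒ F(ω) = -2πi·ΣRes):
  Res_{z = - \frac{5 i}{3}} g(z) = \frac{27 i e^{- \frac{5 \omega}{3}}}{10}
  F(ω) = -2πi·ΣRes = \frac{27 \pi e^{- \frac{5 \omega}{3}}}{5}

Case ω < 0 (upper half-plane, counterclockwise contour ⇒ F(ω) = +2πi·ΣRes):
  Res_{z = \frac{5 i}{3}} g(z) = - \frac{27 i e^{\frac{5 \omega}{3}}}{10}
  F(ω) = 2πi·ΣRes = \frac{27 \pi e^{\frac{5 \omega}{3}}}{5}

Both cases combine into a single formula in |ω|:

F(ω) = \frac{27 \pi e^{- \frac{5 \left|{\omega}\right|}{3}}}{5}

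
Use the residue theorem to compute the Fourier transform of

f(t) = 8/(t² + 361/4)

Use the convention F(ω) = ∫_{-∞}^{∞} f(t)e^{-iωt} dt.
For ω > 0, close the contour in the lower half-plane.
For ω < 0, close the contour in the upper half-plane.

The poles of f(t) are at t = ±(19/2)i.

Let g(z) = f(z)e^{-iωz}; for large |z| the factor e^{-iωz} decays in the lower half-plane when ω > 0 and in the upper half-plane when ω < 0.

Case ω > 0 (lower half-plane, clockwise contour ⇒ F(ω) = -2πi·ΣRes):
  Res_{z = - \frac{19 i}{2}} g(z) = \frac{8 i e^{- \frac{19 \omega}{2}}}{19}
  F(ω) = -2πi·ΣRes = \frac{16 \pi e^{- \frac{19 \omega}{2}}}{19}

Case ω < 0 (upper half-plane, counterclockwise contour ⇒ F(ω) = +2πi·ΣRes):
  Res_{z = \frac{19 i}{2}} g(z) = - \frac{8 i e^{\frac{19 \omega}{2}}}{19}
  F(ω) = 2πi·ΣRes = \frac{16 \pi e^{\frac{19 \omega}{2}}}{19}

Both cases combine into a single formula in |ω|:

F(ω) = \frac{16 \pi e^{- \frac{19 \left|{\omega}\right|}{2}}}{19}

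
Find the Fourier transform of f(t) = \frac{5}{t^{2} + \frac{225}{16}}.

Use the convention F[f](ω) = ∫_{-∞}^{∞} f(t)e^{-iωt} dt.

F(ω) = \frac{4 \pi e^{- \frac{15 \left|{\omega}\right|}{4}}}{3}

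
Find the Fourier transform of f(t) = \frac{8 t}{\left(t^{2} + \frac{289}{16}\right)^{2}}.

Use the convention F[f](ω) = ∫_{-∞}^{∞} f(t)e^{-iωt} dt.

F(ω) = - \frac{16 i \pi \omega e^{- \frac{17 \left|{\omega}\right|}{4}}}{17}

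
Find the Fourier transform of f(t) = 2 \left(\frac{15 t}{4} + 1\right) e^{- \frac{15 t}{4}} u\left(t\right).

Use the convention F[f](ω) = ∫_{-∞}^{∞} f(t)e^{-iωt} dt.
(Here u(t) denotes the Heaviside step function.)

F(ω) = \frac{16 \left(- 2 i \omega - 15\right)}{16 \omega^{2} - 120 i \omega - 225}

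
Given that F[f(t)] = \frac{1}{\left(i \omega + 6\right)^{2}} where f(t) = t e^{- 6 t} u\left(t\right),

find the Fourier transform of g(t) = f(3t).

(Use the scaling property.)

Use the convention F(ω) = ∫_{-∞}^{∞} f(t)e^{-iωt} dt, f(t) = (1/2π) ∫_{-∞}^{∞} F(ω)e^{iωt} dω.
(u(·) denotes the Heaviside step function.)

F[g](ω) = \frac{3}{\left(i \omega + 18\right)^{2}}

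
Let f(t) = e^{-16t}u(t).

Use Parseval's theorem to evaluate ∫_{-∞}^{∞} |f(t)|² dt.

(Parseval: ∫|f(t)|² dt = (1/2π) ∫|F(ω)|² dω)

∫|f(t)|² dt = \frac{1}{32}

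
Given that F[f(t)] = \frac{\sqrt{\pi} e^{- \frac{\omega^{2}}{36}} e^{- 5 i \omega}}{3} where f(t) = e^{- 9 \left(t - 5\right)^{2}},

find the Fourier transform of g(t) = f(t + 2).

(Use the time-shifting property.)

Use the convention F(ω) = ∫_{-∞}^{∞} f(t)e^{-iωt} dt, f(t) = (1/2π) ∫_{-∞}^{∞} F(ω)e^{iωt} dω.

F[g](ω) = \frac{\sqrt{\pi} e^{- \frac{\omega \left(\omega + 108 i\right)}{36}}}{3}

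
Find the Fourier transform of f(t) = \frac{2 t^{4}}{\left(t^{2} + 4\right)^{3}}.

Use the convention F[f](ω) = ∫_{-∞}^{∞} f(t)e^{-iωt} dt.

F(ω) = \frac{\pi \left(4 \omega^{2} - 10 \left|{\omega}\right| + 3\right) e^{- 2 \left|{\omega}\right|}}{8}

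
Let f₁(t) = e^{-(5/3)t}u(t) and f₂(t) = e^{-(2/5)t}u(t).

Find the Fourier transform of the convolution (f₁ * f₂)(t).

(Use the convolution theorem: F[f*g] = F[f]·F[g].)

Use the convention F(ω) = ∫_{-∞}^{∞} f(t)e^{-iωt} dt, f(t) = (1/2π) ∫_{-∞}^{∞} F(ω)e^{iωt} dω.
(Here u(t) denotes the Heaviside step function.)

F[f₁*f₂](ω) = \frac{15}{- 15 \omega^{2} + 31 i \omega + 10}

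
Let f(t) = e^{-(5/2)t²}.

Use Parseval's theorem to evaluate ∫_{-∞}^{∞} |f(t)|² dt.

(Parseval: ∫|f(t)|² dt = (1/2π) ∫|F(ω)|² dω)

∫|f(t)|² dt = \frac{\sqrt{5} \sqrt{\pi}}{5}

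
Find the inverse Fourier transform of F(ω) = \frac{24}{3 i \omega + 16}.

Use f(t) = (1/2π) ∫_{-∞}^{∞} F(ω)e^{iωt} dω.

f(t) = 8 e^{- \frac{16 t}{3}} u\left(t\right)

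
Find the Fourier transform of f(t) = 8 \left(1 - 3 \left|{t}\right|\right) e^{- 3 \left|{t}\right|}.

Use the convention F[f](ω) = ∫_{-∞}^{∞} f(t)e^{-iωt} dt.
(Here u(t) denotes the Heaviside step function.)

F(ω) = \frac{96 \omega^{2}}{\left(\omega^{2} + 9\right)^{2}}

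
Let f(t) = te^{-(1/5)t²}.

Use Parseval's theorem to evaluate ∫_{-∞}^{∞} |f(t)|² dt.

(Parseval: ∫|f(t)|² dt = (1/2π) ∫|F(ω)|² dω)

∫|f(t)|² dt = \frac{5 \sqrt{10} \sqrt{\pi}}{8}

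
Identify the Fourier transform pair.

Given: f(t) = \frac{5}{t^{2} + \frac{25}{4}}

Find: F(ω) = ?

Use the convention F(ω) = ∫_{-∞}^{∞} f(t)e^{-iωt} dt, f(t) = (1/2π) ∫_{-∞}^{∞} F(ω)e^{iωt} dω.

F(ω) = 2 \pi e^{- \frac{5 \left|{\omega}\right|}{2}}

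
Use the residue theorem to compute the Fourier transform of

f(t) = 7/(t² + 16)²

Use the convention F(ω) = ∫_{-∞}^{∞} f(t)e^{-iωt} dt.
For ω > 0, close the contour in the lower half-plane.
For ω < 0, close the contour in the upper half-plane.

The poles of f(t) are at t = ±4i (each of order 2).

Let g(z) = f(z)e^{-iωz}; for large |z| the factor e^{-iωz} decays in the lower half-plane when ω > 0 and in the upper half-plane when ω < 0.

Case ω > 0 (lower half-plane, clockwise contour ⇒ F(ω) = -2πi·ΣRes):
  Res_{z = - 4 i} g(z) = \frac{7 i \left(4 \omega + 1\right) e^{- 4 \omega}}{256} (pole of order 2)
  F(ω) = -2πi·ΣRes = \frac{7 \pi \left(4 \omega + 1\right) e^{- 4 \omega}}{128}

Case ω < 0 (upper half-plane, counterclockwise contour ⇒ F(ω) = +2πi·ΣRes):
  Res_{z = 4 i} g(z) = \frac{7 i \left(4 \omega - 1\right) e^{4 \omega}}{256} (pole of order 2)
  F(ω) = 2πi·ΣRes = \frac{7 \pi \left(1 - 4 \omega\right) e^{4 \omega}}{128}

Both cases combine into a single formula in |ω|:

F(ω) = \frac{7 \pi \left(4 \left|{\omega}\right| + 1\right) e^{- 4 \left|{\omega}\right|}}{128}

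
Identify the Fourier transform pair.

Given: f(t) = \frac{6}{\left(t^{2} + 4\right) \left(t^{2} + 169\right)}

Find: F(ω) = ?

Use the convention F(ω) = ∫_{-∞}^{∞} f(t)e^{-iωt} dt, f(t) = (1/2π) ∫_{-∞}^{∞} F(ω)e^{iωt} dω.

F(ω) = \frac{\pi \left(13 e^{11 \left|{\omega}\right|} - 2\right) e^{- 13 \left|{\omega}\right|}}{715}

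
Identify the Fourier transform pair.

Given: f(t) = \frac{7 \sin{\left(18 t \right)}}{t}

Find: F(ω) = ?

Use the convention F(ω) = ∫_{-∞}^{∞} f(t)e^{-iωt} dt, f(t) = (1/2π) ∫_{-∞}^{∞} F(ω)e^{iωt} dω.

F(ω) = \begin{cases} 7 \pi & \text{for}\: \omega > -18 \wedge \omega < 18 \\0 & \text{otherwise} \end{cases}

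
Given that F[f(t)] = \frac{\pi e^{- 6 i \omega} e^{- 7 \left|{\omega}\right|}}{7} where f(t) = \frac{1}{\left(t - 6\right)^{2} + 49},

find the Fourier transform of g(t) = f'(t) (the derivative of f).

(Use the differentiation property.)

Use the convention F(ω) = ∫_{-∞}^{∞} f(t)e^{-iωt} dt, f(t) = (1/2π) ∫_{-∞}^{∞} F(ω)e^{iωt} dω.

F[g](ω) = \frac{i \pi \omega e^{- 6 i \omega - 7 \left|{\omega}\right|}}{7}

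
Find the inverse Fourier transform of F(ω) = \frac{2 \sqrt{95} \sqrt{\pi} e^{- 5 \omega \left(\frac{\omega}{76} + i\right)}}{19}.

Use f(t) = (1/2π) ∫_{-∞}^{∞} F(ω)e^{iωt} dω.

f(t) = 2 e^{- \frac{19 \left(t - 5\right)^{2}}{5}}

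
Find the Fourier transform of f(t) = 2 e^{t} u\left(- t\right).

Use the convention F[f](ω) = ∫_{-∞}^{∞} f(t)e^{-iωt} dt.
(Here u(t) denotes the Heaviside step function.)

F(ω) = \frac{2 i}{\omega + i}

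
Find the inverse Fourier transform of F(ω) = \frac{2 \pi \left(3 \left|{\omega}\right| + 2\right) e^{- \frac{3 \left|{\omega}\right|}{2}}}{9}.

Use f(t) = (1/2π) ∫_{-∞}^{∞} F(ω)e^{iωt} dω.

f(t) = \frac{3}{\left(t^{2} + \frac{9}{4}\right)^{2}}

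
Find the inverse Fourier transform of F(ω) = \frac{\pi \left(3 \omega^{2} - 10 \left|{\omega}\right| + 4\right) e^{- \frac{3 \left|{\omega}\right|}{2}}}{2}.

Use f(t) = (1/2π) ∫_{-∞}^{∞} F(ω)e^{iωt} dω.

f(t) = \frac{8 t^{4}}{\left(t^{2} + \frac{9}{4}\right)^{3}}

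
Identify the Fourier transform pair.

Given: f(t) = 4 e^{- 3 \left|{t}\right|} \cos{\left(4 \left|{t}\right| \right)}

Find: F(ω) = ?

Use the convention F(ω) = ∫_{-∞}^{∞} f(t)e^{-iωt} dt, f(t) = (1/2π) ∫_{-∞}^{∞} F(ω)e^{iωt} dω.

F(ω) = \frac{24 \left(\omega^{2} + 25\right)}{\omega^{4} - 14 \omega^{2} + 625}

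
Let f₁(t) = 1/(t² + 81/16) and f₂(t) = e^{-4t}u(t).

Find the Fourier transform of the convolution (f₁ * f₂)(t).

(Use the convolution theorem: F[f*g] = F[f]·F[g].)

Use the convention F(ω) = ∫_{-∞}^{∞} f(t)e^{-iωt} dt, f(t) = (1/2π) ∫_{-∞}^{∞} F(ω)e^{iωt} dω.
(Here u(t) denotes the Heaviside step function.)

F[f₁*f₂](ω) = \frac{4 \pi e^{- \frac{9 \left|{\omega}\right|}{4}}}{9 \left(i \omega + 4\right)}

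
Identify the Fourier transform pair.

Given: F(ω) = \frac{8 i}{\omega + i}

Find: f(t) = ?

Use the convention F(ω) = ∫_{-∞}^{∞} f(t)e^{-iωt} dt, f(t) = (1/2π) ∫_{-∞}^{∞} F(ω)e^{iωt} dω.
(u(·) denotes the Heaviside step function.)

f(t) = 8 e^{t} u\left(- t\right)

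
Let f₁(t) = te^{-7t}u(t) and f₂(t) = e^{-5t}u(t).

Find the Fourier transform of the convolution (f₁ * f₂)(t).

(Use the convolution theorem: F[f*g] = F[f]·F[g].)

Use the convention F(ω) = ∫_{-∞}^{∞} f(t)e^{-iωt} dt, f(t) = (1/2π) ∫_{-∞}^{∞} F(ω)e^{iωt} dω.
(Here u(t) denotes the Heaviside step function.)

F[f₁*f₂](ω) = \frac{1}{\left(i \omega + 5\right) \left(i \omega + 7\right)^{2}}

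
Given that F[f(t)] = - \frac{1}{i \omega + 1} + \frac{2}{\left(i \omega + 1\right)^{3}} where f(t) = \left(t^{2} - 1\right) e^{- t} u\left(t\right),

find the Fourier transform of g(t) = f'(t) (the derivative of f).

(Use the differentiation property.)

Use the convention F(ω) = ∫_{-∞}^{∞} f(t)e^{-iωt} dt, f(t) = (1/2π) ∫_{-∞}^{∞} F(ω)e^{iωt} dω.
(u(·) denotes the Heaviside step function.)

F[g](ω) = \frac{i \omega \left(2 i \omega - \left(i \omega + 1\right)^{3} + 2\right)}{\left(i \omega + 1\right)^{4}}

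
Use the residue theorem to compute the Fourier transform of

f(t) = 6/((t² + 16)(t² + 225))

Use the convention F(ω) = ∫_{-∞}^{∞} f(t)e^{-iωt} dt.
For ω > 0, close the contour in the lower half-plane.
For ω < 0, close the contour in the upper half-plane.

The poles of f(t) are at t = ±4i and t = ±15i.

Let g(z) = f(z)e^{-iωz}; for large |z| the factor e^{-iωz} decays in the lower half-plane when ω > 0 and in the upper half-plane when ω < 0.

Case ω > 0 (lower half-plane, clockwise contour ⇒ F(ω) = -2πi·ΣRes):
  Res_{z = - 4 i} g(z) = \frac{3 i e^{- 4 \omega}}{836}
  Res_{z = - 15 i} g(z) = - \frac{i e^{- 15 \omega}}{1045}
  F(ω) = -2πi·ΣRes = \frac{\pi \left(15 e^{11 \omega} - 4\right) e^{- 15 \omega}}{2090}

Case ω < 0 (upper half-plane, counterclockwise contour ⇒ F(ω) = +2πi·ΣRes):
  Res_{z = 4 i} g(z) = - \frac{3 i e^{4 \omega}}{836}
  Res_{z = 15 i} g(z) = \frac{i e^{15 \omega}}{1045}
  F(ω) = 2πi·ΣRes = \frac{\pi \left(15 - 4 e^{11 \omega}\right) e^{4 \omega}}{2090}

Both cases combine into a single formula in |ω|:

F(ω) = \frac{\pi \left(15 e^{11 \left|{\omega}\right|} - 4\right) e^{- 15 \left|{\omega}\right|}}{2090}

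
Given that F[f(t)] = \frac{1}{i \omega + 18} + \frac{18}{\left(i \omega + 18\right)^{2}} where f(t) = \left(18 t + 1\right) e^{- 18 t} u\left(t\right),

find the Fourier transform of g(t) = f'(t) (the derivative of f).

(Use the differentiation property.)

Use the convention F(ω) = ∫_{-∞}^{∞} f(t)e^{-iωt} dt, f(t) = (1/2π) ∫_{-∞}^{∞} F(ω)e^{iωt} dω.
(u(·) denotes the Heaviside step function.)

F[g](ω) = \frac{\omega \left(\omega - 36 i\right)}{\omega^{2} - 36 i \omega - 324}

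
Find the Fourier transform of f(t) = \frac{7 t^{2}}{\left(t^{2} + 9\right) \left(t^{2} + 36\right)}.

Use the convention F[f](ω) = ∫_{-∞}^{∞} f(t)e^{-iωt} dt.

F(ω) = \frac{7 \pi \left(2 - e^{3 \left|{\omega}\right|}\right) e^{- 6 \left|{\omega}\right|}}{9}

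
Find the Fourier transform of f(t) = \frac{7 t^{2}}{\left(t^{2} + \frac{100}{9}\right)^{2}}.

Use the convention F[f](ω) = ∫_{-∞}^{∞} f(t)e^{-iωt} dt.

F(ω) = \frac{7 \pi \left(3 - 10 \left|{\omega}\right|\right) e^{- \frac{10 \left|{\omega}\right|}{3}}}{20}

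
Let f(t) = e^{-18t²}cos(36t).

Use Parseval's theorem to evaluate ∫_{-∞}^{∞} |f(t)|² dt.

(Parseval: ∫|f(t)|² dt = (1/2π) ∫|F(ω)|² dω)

∫|f(t)|² dt = \frac{\sqrt{\pi} \left(1 + e^{36}\right)}{12 e^{36}}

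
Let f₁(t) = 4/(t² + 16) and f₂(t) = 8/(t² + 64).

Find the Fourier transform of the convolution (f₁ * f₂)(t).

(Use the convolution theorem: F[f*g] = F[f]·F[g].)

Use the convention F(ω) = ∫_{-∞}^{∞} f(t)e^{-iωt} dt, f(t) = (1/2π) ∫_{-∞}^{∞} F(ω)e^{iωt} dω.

F[f₁*f₂](ω) = \pi^{2} e^{- 12 \left|{\omega}\right|}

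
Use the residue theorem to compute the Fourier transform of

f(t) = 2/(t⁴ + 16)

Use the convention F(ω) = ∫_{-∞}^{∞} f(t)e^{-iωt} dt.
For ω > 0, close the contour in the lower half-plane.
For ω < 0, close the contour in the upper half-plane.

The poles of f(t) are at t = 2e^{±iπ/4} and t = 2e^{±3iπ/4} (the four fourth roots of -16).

Let g(z) = f(z)e^{-iωz}; for large |z| the factor e^{-iωz} decays in the lower half-plane when ω > 0 and in the upper half-plane when ω < 0.

Case ω > 0 (lower half-plane, clockwise contour ⇒ F(ω) = -2πi·ΣRes):
  Res_{z = - \sqrt{2} - \sqrt{2} i} g(z) = \frac{\sqrt{2} i \left(1 - i\right) e^{\sqrt{2} \omega \left(-1 + i\right)}}{32}
  Res_{z = \sqrt{2} - \sqrt{2} i} g(z) = \frac{\sqrt{2} i \left(1 + i\right) e^{- \sqrt{2} \omega \left(1 + i\right)}}{32}
  F(ω) = -2πi·ΣRes = \frac{\sqrt{2} \pi \left(1 - i\right) \left(e^{2 \sqrt{2} i \omega} + i\right) e^{- \sqrt{2} \omega \left(1 + i\right)}}{16} = \frac{\pi e^{- \sqrt{2} \omega} \sin{\left(\sqrt{2} \omega + \frac{\pi}{4} \right)}}{4}

Case ω < 0 (upper half-plane, counterclockwise contour ⇒ F(ω) = +2πi·ΣRes):
  Res_{z = \sqrt{2} + \sqrt{2} i} g(z) = \frac{\sqrt{2} i \left(-1 + i\right) e^{\sqrt{2} \omega \left(1 - i\right)}}{32}
  Res_{z = - \sqrt{2} + \sqrt{2} i} g(z) = \frac{\sqrt{2} \left(1 - i\right) e^{\sqrt{2} \omega \left(1 + i\right)}}{32}
  F(ω) = 2πi·ΣRes = - \frac{\sqrt{2} i \pi \left(i \left(1 - i\right) e^{\sqrt{2} \omega \left(1 - i\right)} - \left(1 - i\right) e^{\sqrt{2} \omega \left(1 + i\right)}\right)}{16} = \frac{\pi e^{\sqrt{2} \omega} \cos{\left(\sqrt{2} \omega + \frac{\pi}{4} \right)}}{4}

Both cases combine into a single formula in |ω|:

F(ω) = \frac{\pi e^{- \sqrt{2} \left|{\omega}\right|} \sin{\left(\sqrt{2} \left|{\omega}\right| + \frac{\pi}{4} \right)}}{4}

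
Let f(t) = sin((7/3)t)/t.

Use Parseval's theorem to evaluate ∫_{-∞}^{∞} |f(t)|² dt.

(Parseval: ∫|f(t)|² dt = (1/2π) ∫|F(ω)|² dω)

∫|f(t)|² dt = \frac{7 \pi}{3}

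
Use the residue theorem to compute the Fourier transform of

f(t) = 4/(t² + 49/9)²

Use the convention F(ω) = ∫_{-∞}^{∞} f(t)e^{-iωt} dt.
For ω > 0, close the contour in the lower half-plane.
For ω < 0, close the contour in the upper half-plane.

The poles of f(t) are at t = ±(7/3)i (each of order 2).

Let g(z) = f(z)e^{-iωz}; for large |z| the factor e^{-iωz} decays in the lower half-plane when ω > 0 and in the upper half-plane when ω < 0.

Case ω > 0 (lower half-plane, clockwise contour ⇒ F(ω) = -2πi·ΣRes):
  Res_{z = - \frac{7 i}{3}} g(z) = \frac{9 i \left(7 \omega + 3\right) e^{- \frac{7 \omega}{3}}}{343} (pole of order 2)
  F(ω) = -2πi·ΣRes = \frac{18 \pi \left(7 \omega + 3\right) e^{- \frac{7 \omega}{3}}}{343}

Case ω < 0 (upper half-plane, counterclockwise contour ⇒ F(ω) = +2πi·ΣRes):
  Res_{z = \frac{7 i}{3}} g(z) = \frac{9 i \left(7 \omega - 3\right) e^{\frac{7 \omega}{3}}}{343} (pole of order 2)
  F(ω) = 2πi·ΣRes = \frac{18 \pi \left(3 - 7 \omega\right) e^{\frac{7 \omega}{3}}}{343}

Both cases combine into a single formula in |ω|:

F(ω) = \frac{18 \pi \left(7 \left|{\omega}\right| + 3\right) e^{- \frac{7 \left|{\omega}\right|}{3}}}{343}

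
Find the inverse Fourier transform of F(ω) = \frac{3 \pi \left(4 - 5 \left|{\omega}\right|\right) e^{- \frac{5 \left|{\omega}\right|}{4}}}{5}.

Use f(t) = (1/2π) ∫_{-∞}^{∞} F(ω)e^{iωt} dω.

f(t) = \frac{6 t^{2}}{\left(t^{2} + \frac{25}{16}\right)^{2}}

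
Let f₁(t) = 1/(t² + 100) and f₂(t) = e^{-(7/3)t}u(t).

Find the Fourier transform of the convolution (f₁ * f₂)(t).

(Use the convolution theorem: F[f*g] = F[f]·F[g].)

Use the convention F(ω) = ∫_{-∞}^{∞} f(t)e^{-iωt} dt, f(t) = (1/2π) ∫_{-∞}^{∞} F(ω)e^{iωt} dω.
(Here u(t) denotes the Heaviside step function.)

F[f₁*f₂](ω) = \frac{3 \pi e^{- 10 \left|{\omega}\right|}}{10 \left(3 i \omega + 7\right)}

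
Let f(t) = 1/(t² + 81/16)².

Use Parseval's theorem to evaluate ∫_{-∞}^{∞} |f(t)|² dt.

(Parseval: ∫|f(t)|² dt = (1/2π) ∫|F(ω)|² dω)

∫|f(t)|² dt = \frac{5120 \pi}{4782969}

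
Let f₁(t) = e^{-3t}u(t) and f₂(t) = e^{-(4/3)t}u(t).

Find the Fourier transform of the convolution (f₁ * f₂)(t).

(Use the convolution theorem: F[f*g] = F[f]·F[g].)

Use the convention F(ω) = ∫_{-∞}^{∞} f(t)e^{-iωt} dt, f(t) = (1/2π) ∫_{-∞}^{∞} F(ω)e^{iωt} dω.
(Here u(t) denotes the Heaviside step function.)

F[f₁*f₂](ω) = \frac{3}{\left(i \omega + 3\right) \left(3 i \omega + 4\right)}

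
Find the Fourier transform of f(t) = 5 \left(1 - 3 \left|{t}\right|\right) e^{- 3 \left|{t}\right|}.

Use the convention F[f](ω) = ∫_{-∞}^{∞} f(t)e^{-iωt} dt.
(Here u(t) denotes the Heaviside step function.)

F(ω) = \frac{60 \omega^{2}}{\left(\omega^{2} + 9\right)^{2}}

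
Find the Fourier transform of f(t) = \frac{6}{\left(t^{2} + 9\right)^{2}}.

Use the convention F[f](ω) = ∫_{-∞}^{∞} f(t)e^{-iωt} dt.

F(ω) = \frac{\pi \left(3 \left|{\omega}\right| + 1\right) e^{- 3 \left|{\omega}\right|}}{9}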